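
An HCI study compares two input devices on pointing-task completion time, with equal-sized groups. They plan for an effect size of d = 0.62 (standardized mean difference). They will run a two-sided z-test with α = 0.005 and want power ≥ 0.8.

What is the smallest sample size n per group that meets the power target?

n = 70 per group

Set Φ(δ − 2.807) = 0.8; then δ − 2.807 = Φ⁻¹(0.8) = 0.842, giving δ = 3.649.
(For δ > 0 the lower-tail rejection region contributes negligibly to power, so the one-term inversion is standard.)
δ = d·√(n/2) ⇒ n = 2(δ/d)² = 2 × (3.649 / 0.62)² = 69.26.
Round up to the next whole unit.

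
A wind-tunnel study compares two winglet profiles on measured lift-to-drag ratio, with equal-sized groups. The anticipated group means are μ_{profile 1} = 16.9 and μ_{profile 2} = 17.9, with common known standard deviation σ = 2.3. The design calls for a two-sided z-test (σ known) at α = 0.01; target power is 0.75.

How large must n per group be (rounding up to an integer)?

n = 112 per group

Standardized effect: d = |μ_{profile 1} − μ_{profile 2}| / σ = |16.9 − 17.9| / 2.3 = 0.4348
For power 0.75 need Φ(δ − z_{0.005}) = 0.75, so δ = z_{0.005} + z_{0.25} = 2.576 + 0.674 = 3.250.
(For δ > 0 the lower-tail rejection region contributes negligibly to power, so the one-term inversion is standard.)
δ = d·√(n/2) ⇒ n = 2(δ/d)² = 2 × (3.250 / 0.4348)² = 111.77.
Rounding up, n = 112 per group.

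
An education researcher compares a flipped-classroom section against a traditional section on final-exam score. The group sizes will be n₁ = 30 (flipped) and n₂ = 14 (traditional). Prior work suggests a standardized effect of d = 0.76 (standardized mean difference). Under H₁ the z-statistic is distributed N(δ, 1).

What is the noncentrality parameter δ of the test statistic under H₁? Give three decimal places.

δ ≈ 2.348

The noncentrality parameter scales effect size by the design's sample-size factor: δ = d / √(1/n₁ + 1/n₂) = 0.76 / √(1/30 + 1/14) = 2.3481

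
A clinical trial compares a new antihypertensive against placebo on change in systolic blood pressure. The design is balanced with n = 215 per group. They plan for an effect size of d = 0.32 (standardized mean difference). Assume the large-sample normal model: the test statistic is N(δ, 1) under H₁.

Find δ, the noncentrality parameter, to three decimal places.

The noncentrality parameter scales effect size by the design's sample-size factor: δ = d·√(n/2) = 0.32 × √(215/2) = 3.3178

δ ≈ 3.318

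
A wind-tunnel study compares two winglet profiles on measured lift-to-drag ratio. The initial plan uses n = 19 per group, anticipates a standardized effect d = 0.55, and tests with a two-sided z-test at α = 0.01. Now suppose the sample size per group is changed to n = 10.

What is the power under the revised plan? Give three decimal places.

Power ≈ 0.089

With n = 10 per group: δ = d·√(n/2) = 0.55 × √(10/2) = 1.2298. Critical value z_{0.005} = 2.576.
Revised power = Φ(δ − 2.576) + Φ(−δ − 2.576) = Φ(-1.346) + Φ(-3.806) = 0.0892 + 0.0001 = 0.0892.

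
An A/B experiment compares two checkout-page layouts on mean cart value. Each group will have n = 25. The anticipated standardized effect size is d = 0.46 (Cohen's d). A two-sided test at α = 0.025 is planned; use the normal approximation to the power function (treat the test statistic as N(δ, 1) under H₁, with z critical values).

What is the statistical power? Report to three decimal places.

Noncentrality parameter: δ = d·√(n/2) = 0.46 × √(25/2) = 1.6263
Two-sided α = 0.025 → critical value z_{0.0125} = 2.241.
Power = Φ(δ − 2.241) + Φ(−δ − 2.241) = Φ(-0.615) + Φ(-3.868) = 0.2693 + 0.0001 = 0.2693.

Power ≈ 0.269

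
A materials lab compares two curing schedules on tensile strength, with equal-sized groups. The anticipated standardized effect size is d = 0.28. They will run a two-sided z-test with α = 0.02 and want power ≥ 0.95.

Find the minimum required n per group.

Set Φ(δ − 2.326) = 0.95; then δ − 2.326 = Φ⁻¹(0.95) = 1.645, giving δ = 3.971.
(Ignoring the negligible lower-tail rejection probability gives the usual closed-form inversion.)
δ = d·√(n/2) ⇒ n = 2(δ/d)² = 2 × (3.971 / 0.28)² = 402.31.
Round up to the next whole unit.

n = 403 per group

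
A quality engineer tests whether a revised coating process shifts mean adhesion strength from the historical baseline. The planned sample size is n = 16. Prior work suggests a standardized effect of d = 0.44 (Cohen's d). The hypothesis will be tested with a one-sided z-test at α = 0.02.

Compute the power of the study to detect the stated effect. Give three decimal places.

Power ≈ 0.384

Noncentrality parameter: δ = d·√n = 0.44 × √16 = 1.7600
One-sided α = 0.02 → critical value z_{0.02} = 2.054.
Power = Φ(δ − 2.054) = Φ(-0.294) = 0.3845.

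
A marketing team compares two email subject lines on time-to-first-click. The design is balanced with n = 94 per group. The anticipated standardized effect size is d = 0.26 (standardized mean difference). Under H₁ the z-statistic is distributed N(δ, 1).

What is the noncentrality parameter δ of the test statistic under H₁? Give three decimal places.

δ ≈ 1.782

The noncentrality parameter scales effect size by the design's sample-size factor: δ = d·√(n/2) = 0.26 × √(94/2) = 1.7825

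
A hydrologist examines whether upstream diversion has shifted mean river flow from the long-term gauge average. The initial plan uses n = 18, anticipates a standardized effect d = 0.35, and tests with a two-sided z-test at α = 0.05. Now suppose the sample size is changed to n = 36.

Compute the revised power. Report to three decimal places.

Power ≈ 0.556

With n = 36: δ = d·√n = 0.35 × √36 = 2.1000. Critical value z_{0.025} = 1.960.
Revised power = Φ(δ − 1.960) + Φ(−δ − 1.960) = Φ(0.140) + Φ(-4.060) = 0.5557 + 0.0000 = 0.5557.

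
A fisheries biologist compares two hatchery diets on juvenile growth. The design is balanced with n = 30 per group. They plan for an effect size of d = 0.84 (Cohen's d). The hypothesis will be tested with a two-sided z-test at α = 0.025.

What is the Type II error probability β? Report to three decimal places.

Noncentrality parameter: δ = d·√(n/2) = 0.84 × √(30/2) = 3.2533
Two-sided α = 0.025 → critical value z_{0.0125} = 2.241.
Power = Φ(δ − 2.241) + Φ(−δ − 2.241) = Φ(1.012) + Φ(-5.495) = 0.8442 + 0.0000 = 0.8442.
Type II error: β = 1 − power = 1 − 0.8442 = 0.1558.

β ≈ 0.156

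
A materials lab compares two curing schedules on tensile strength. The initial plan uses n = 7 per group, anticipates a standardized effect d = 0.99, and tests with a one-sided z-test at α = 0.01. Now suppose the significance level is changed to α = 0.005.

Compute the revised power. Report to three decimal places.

Power ≈ 0.235

δ = d·√(n/2) = 0.99 × √(7/2) = 1.8521 (unchanged). New critical value: z_{0.005} = 2.576.
Revised power = P(Z > 2.576 − δ) = Φ(-0.724) = 0.2346.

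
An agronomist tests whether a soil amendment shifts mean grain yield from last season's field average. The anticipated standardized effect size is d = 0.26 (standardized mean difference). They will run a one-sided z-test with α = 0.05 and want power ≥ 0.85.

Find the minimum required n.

Set Φ(δ − 1.645) = 0.85; then δ − 1.645 = Φ⁻¹(0.85) = 1.036, giving δ = 2.681.
δ = d·√n ⇒ n = (δ/d)² = (2.681 / 0.26)² = 106.35.
Rounding up, n = 107.

n = 107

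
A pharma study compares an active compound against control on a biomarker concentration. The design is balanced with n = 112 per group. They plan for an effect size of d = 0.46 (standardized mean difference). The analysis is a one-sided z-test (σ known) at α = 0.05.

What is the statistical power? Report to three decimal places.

Noncentrality parameter: δ = d·√(n/2) = 0.46 × √(112/2) = 3.4423
Critical value for a one-sided test at α = 0.05: z_α = 1.645.
Power = Φ(δ − 1.645) = Φ(1.797) = 0.9639.

Power ≈ 0.964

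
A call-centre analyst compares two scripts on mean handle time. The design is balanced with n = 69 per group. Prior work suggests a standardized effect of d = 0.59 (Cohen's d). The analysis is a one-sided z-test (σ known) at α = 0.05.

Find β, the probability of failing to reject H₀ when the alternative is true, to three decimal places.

Noncentrality parameter: δ = d·√(n/2) = 0.59 × √(69/2) = 3.4655
One-sided α = 0.05 → critical value z_{0.05} = 1.645.
Power = Φ(δ − 1.645) = Φ(1.821) = 0.9657.
Type II error: β = 1 − power = 1 − 0.9657 = 0.0343.

β ≈ 0.034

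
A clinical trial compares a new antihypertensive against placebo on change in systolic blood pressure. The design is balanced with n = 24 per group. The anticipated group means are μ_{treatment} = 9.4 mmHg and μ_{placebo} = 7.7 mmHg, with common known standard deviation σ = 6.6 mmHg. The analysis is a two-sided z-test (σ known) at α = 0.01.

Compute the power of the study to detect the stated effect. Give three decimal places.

Standardized effect: d = |μ_{treatment} − μ_{placebo}| / σ = |9.4 − 7.7| / 6.6 = 0.2576
Noncentrality parameter: δ = d·√(n/2) = 0.2576 × √(24/2) = 0.8923
Critical value for a two-sided test at α = 0.01: z_{α/2} = 2.576.
Power = Φ(δ − 2.576) + Φ(−δ − 2.576) = Φ(-1.684) + Φ(-3.468) = 0.0461 + 0.0003 = 0.0464.

Power ≈ 0.046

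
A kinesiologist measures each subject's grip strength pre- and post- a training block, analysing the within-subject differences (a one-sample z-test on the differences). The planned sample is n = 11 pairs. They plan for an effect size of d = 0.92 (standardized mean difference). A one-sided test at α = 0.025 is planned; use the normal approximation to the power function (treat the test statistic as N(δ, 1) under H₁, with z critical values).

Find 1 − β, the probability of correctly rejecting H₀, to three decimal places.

Power ≈ 0.862

Noncentrality parameter: δ = d·√n = 0.92 × √11 = 3.0513
Critical value for a one-sided test at α = 0.025: z_α = 1.960.
Power = P(Z > 1.960 − δ) = Φ(1.091) = 0.8624.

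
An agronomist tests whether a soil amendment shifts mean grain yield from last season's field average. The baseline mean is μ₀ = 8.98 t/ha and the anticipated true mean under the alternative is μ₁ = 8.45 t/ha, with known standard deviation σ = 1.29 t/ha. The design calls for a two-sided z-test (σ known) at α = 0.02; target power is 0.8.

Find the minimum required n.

Standardized effect: d = |μ₁ − μ₀| / σ = |8.45 − 8.98| / 1.29 = 0.4109
Set Φ(δ − 2.326) = 0.8; then δ − 2.326 = Φ⁻¹(0.8) = 0.842, giving δ = 3.168.
(For δ > 0 the lower-tail rejection region contributes negligibly to power, so the one-term inversion is standard.)
δ = d·√n ⇒ n = (δ/d)² = (3.168 / 0.4109)² = 59.46.
Round up to the next whole unit.

n = 60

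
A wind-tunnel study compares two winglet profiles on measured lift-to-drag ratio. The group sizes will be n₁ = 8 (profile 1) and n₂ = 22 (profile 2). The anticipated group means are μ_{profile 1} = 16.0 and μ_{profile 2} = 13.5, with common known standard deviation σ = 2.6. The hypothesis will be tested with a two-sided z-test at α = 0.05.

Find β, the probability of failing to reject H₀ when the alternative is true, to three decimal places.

β ≈ 0.356

Standardized effect: d = |μ_{profile 1} − μ_{profile 2}| / σ = |16.0 − 13.5| / 2.6 = 0.9615
Noncentrality parameter: δ = d / √(1/n₁ + 1/n₂) = 0.9615 / √(1/8 + 1/22) = 2.3290
Two-sided α = 0.05 → critical value z_{0.025} = 1.960.
Power = Φ(δ − 1.960) + Φ(−δ − 1.960) = Φ(0.369) + Φ(-4.289) = 0.6439 + 0.0000 = 0.6439.
Type II error: β = 1 − power = 1 − 0.6439 = 0.3561.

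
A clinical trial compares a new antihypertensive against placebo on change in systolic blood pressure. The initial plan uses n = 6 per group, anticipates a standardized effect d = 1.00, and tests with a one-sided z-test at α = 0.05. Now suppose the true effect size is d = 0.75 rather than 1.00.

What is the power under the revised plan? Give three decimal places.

Power ≈ 0.365

With d = 0.75: δ = d·√(n/2) = 0.75 × √(6/2) = 1.2990. Critical value z_{0.05} = 1.645.
Revised power = Φ(δ − 1.645) = Φ(-0.346) = 0.3647.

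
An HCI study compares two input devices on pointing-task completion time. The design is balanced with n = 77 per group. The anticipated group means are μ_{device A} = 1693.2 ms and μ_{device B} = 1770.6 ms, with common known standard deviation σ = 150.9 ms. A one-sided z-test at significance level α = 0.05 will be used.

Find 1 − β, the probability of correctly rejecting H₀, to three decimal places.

Standardized effect: d = |μ_{device A} − μ_{device B}| / σ = |1693.2 − 1770.6| / 150.9 = 0.5129
Noncentrality parameter: δ = d·√(n/2) = 0.5129 × √(77/2) = 3.1826
Critical value for a one-sided test at α = 0.05: z_α = 1.645.
Power = Φ(δ − 1.645) = Φ(1.538) = 0.9379.

Power ≈ 0.938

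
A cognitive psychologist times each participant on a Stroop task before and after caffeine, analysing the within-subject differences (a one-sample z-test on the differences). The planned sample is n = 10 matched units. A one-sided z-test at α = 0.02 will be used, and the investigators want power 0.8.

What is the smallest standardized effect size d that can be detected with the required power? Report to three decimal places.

d ≈ 0.916

Required noncentrality: δ = z_{0.02} + z_{0.20} = 2.054 + 0.842 = 2.895.
δ = d·√n ⇒ d = δ/√n = 2.895/√10 = 0.9156.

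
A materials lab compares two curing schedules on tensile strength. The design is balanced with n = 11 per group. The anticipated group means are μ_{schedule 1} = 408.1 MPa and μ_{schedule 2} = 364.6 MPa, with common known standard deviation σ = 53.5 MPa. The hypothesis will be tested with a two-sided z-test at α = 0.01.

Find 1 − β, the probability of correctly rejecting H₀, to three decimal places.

Power ≈ 0.252

Standardized effect: d = |μ_{schedule 1} − μ_{schedule 2}| / σ = |408.1 − 364.6| / 53.5 = 0.8131
Noncentrality parameter: δ = d·√(n/2) = 0.8131 × √(11/2) = 1.9069
Two-sided α = 0.01 → critical value z_{0.005} = 2.576.
Power = Φ(δ − 2.576) + Φ(−δ − 2.576) = Φ(-0.669) + Φ(-4.483) = 0.2518 + 0.0000 = 0.2518.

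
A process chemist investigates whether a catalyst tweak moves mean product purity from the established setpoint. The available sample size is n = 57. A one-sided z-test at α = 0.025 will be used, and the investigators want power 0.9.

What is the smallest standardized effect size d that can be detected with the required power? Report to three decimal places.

d ≈ 0.429

Required noncentrality: δ = z_{0.025} + z_{0.10} = 1.960 + 1.282 = 3.242.
δ = d·√n ⇒ d = δ/√n = 3.242/√57 = 0.4293.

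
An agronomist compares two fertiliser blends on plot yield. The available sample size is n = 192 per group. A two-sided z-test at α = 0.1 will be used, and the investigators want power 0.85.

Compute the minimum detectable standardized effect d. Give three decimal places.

d ≈ 0.274

Need Φ(δ − 1.645) = 0.85, so δ = 1.645 + 1.036 = 2.681.
(The second rejection-region term Φ(−δ − z_{α/2}) is negligible and dropped.)
δ = d·√(n/2) ⇒ d = δ/√(n/2) = 2.681/√(192/2) = 0.2737.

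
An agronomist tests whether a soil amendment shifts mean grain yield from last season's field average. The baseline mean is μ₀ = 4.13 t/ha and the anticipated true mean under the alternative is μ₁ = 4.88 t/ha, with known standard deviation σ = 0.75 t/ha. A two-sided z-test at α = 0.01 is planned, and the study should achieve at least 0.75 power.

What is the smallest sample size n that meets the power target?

n = 11

Standardized effect: d = |μ₁ − μ₀| / σ = |4.88 − 4.13| / 0.75 = 1.0000
For power 0.75 need Φ(δ − z_{0.005}) = 0.75, so δ = z_{0.005} + z_{0.25} = 2.576 + 0.674 = 3.250.
(Ignoring the negligible lower-tail rejection probability gives the usual closed-form inversion.)
δ = d·√n ⇒ n = (δ/d)² = (3.250 / 1.0000)² = 10.56.
Rounding up, n = 11.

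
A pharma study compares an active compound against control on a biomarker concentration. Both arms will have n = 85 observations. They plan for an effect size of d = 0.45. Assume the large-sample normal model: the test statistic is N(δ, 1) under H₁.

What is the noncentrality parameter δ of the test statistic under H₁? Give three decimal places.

δ = d·√(n/2) = 0.45 × √(85/2) = 2.9336

δ ≈ 2.934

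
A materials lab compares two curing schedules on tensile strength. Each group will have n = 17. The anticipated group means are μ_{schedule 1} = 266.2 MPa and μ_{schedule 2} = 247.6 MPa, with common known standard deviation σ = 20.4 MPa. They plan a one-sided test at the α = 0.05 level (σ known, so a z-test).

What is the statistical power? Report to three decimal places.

Standardized effect: d = |μ_{schedule 1} − μ_{schedule 2}| / σ = |266.2 − 247.6| / 20.4 = 0.9118
Noncentrality parameter: δ = d·√(n/2) = 0.9118 × √(17/2) = 2.6582
One-sided α = 0.05 → critical value z_{0.05} = 1.645.
Power = P(Z > 1.645 − δ) = Φ(1.013) = 0.8446.

Power ≈ 0.845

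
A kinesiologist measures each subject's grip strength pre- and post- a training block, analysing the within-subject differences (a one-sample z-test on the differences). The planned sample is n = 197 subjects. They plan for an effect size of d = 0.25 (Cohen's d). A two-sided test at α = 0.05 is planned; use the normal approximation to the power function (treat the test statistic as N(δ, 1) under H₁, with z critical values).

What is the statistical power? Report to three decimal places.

Noncentrality parameter: δ = d·√n = 0.25 × √197 = 3.5089
Critical value for a two-sided test at α = 0.05: z_{α/2} = 1.960.
Power = Φ(δ − 1.960) + Φ(−δ − 1.960) = Φ(1.549) + Φ(-5.469) = 0.9393 + 0.0000 = 0.9393.

Power ≈ 0.939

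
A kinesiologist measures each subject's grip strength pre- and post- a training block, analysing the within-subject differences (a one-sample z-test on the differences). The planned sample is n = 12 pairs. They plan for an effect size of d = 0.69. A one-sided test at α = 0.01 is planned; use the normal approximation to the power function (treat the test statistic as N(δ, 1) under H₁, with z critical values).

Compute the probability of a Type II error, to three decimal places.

Noncentrality parameter: δ = d·√n = 0.69 × √12 = 2.3902
One-sided α = 0.01 → critical value z_{0.01} = 2.326.
Power = Φ(δ − 2.326) = Φ(0.064) = 0.5255.
Type II error: β = 1 − power = 1 − 0.5255 = 0.4745.

β ≈ 0.475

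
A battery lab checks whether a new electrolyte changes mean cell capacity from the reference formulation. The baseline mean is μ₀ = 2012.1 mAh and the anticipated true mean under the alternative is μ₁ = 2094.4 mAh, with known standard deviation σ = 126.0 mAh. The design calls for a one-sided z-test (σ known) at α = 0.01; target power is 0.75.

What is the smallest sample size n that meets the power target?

Standardized effect: d = |μ₁ − μ₀| / σ = |2094.4 − 2012.1| / 126.0 = 0.6532
Set Φ(δ − 2.326) = 0.75; then δ − 2.326 = Φ⁻¹(0.75) = 0.674, giving δ = 3.001.
δ = d·√n ⇒ n = (δ/d)² = (3.001 / 0.6532)² = 21.11.
Rounding up, n = 22.

n = 22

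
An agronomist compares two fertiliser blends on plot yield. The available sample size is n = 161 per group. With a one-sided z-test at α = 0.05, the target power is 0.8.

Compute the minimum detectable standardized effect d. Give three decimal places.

d ≈ 0.277

Required noncentrality: δ = z_{0.05} + z_{0.20} = 1.645 + 0.842 = 2.486.
δ = d·√(n/2) ⇒ d = δ/√(n/2) = 2.486/√(161/2) = 0.2771.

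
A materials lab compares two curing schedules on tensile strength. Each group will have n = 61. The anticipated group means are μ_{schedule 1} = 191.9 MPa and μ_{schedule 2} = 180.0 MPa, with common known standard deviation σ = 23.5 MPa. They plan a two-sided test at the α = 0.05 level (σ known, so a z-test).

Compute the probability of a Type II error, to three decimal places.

Standardized effect: d = |μ_{schedule 1} − μ_{schedule 2}| / σ = |191.9 − 180.0| / 23.5 = 0.5064
Noncentrality parameter: δ = d·√(n/2) = 0.5064 × √(61/2) = 2.7966
Critical value for a two-sided test at α = 0.05: z_{α/2} = 1.960.
Power = Φ(δ − 1.960) + Φ(−δ − 1.960) = Φ(0.837) + Φ(-4.757) = 0.7986 + 0.0000 = 0.7986.
Type II error: β = 1 − power = 1 − 0.7986 = 0.2014.

β ≈ 0.201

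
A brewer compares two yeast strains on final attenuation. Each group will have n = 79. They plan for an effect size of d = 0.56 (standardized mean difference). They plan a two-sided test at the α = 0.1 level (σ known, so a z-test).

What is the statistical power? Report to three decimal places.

Power ≈ 0.970

Noncentrality parameter: δ = d·√(n/2) = 0.56 × √(79/2) = 3.5195
Two-sided α = 0.1 → critical value z_{0.05} = 1.645.
Power = Φ(δ − 1.645) + Φ(−δ − 1.645) = Φ(1.875) + Φ(-5.164) = 0.9696 + 0.0000 = 0.9696.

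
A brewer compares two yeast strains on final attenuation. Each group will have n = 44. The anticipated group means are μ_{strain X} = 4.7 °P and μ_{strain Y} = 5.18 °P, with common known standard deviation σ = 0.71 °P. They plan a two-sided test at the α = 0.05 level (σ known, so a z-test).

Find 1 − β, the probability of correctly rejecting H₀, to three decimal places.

Power ≈ 0.887

Standardized effect: d = |μ_{strain X} − μ_{strain Y}| / σ = |4.7 − 5.18| / 0.71 = 0.6761
Noncentrality parameter: δ = d·√(n/2) = 0.6761 × √(44/2) = 3.1710
Critical value for a two-sided test at α = 0.05: z_{α/2} = 1.960.
Power = Φ(δ − 1.960) + Φ(−δ − 1.960) = Φ(1.211) + Φ(-5.131) = 0.8871 + 0.0000 = 0.8871.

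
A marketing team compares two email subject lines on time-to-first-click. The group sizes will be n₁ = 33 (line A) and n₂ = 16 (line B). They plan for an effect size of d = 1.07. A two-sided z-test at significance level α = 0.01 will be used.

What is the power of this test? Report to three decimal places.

Noncentrality parameter: δ = d / √(1/n₁ + 1/n₂) = 1.07 / √(1/33 + 1/16) = 3.5124
Critical value for a two-sided test at α = 0.01: z_{α/2} = 2.576.
Power = Φ(δ − 2.576) + Φ(−δ − 2.576) = Φ(0.937) + Φ(-6.088) = 0.8255 + 0.0000 = 0.8255.

Power ≈ 0.826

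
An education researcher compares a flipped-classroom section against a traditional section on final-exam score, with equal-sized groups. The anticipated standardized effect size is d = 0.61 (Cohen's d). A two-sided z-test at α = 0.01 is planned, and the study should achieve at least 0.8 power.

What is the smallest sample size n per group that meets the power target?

n = 63 per group

Set Φ(δ − 2.576) = 0.8; then δ − 2.576 = Φ⁻¹(0.8) = 0.842, giving δ = 3.417.
(The Φ(−δ − z_{α/2}) term is vanishingly small for δ > 0 and is dropped in the standard sample-size formula.)
δ = d·√(n/2) ⇒ n = 2(δ/d)² = 2 × (3.417 / 0.61)² = 62.77.
Rounding up, n = 63 per group.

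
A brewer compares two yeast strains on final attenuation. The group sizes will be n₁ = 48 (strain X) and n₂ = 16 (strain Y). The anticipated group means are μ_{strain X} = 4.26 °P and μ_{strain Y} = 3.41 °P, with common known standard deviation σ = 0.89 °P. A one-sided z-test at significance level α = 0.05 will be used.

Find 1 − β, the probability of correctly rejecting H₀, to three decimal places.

Standardized effect: d = |μ_{strain X} − μ_{strain Y}| / σ = |4.26 − 3.41| / 0.89 = 0.9551
Noncentrality parameter: δ = d / √(1/n₁ + 1/n₂) = 0.9551 / √(1/48 + 1/16) = 3.3084
Critical value for a one-sided test at α = 0.05: z_α = 1.645.
Power = Φ(δ − 1.645) = Φ(1.664) = 0.9519.

Power ≈ 0.952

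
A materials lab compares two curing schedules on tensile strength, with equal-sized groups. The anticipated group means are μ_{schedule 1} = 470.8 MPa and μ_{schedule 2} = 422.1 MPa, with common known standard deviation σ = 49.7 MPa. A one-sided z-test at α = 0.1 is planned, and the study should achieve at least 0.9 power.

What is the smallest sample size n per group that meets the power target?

n = 14 per group

Standardized effect: d = |μ_{schedule 1} − μ_{schedule 2}| / σ = |470.8 − 422.1| / 49.7 = 0.9799
For power 0.9 need Φ(δ − z_{0.1}) = 0.9, so δ = z_{0.1} + z_{0.10} = 1.282 + 1.282 = 2.563.
δ = d·√(n/2) ⇒ n = 2(δ/d)² = 2 × (2.563 / 0.9799)² = 13.68.
Rounding up, n = 14 per group.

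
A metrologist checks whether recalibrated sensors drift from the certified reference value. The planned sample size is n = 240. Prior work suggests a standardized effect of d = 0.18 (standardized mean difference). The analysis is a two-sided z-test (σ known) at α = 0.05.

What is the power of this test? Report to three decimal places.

Power ≈ 0.796

Noncentrality parameter: δ = d·√n = 0.18 × √240 = 2.7885
Critical value for a two-sided test at α = 0.05: z_{α/2} = 1.960.
Power = Φ(δ − 1.960) + Φ(−δ − 1.960) = Φ(0.829) + Φ(-4.749) = 0.7963 + 0.0000 = 0.7963.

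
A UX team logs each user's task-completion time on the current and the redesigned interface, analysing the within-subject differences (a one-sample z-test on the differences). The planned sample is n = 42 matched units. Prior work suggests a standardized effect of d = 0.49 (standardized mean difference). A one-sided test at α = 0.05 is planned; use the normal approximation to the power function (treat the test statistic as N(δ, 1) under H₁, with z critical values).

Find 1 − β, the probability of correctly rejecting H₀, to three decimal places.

Noncentrality parameter: δ = d·√n = 0.49 × √42 = 3.1756
Critical value for a one-sided test at α = 0.05: z_α = 1.645.
Power = Φ(δ − 1.645) = Φ(1.531) = 0.9371.

Power ≈ 0.937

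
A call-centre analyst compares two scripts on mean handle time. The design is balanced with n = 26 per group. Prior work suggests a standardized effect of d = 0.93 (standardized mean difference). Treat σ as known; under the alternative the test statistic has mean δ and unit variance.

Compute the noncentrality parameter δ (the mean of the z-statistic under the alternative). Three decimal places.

δ = d·√(n/2) = 0.93 × √(26/2) = 3.3532

δ ≈ 3.353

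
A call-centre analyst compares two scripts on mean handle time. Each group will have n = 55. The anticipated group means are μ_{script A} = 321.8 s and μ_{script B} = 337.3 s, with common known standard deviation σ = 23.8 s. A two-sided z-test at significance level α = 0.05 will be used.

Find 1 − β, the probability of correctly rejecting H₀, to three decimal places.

Power ≈ 0.927

Standardized effect: d = |μ_{script A} − μ_{script B}| / σ = |321.8 − 337.3| / 23.8 = 0.6513
Noncentrality parameter: δ = d·√(n/2) = 0.6513 × √(55/2) = 3.4152
Two-sided α = 0.05 → critical value z_{0.025} = 1.960.
Power = Φ(δ − 1.960) + Φ(−δ − 1.960) = Φ(1.455) + Φ(-5.375) = 0.9272 + 0.0000 = 0.9272.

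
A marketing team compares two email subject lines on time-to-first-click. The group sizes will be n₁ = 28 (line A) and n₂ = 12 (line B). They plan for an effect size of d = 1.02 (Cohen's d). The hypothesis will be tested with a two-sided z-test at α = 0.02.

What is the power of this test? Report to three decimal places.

Power ≈ 0.736

Noncentrality parameter: δ = d / √(1/n₁ + 1/n₂) = 1.02 / √(1/28 + 1/12) = 2.9562
Two-sided α = 0.02 → critical value z_{0.01} = 2.326.
Power = Φ(δ − 2.326) + Φ(−δ − 2.326) = Φ(0.630) + Φ(-5.283) = 0.7356 + 0.0000 = 0.7356.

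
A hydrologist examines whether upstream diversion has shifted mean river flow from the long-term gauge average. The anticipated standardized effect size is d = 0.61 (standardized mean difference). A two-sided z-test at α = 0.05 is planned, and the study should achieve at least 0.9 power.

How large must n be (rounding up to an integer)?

For power 0.9 need Φ(δ − z_{0.025}) = 0.9, so δ = z_{0.025} + z_{0.10} = 1.960 + 1.282 = 3.242.
(For δ > 0 the lower-tail rejection region contributes negligibly to power, so the one-term inversion is standard.)
δ = d·√n ⇒ n = (δ/d)² = (3.242 / 0.61)² = 28.24.
Rounding up, n = 29.

n = 29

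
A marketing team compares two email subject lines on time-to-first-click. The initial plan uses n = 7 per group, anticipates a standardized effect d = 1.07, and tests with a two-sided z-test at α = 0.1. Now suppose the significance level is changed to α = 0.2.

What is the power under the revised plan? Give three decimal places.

Power ≈ 0.765

δ = d·√(n/2) = 1.07 × √(7/2) = 2.0018 (unchanged). New critical value: z_{0.1} = 1.282.
Revised power = Φ(δ − 1.282) + Φ(−δ − 1.282) = Φ(0.720) + Φ(-3.283) = 0.7643 + 0.0005 = 0.7648.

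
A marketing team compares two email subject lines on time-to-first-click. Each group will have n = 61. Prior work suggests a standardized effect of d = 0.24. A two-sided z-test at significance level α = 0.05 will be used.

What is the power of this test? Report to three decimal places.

Noncentrality parameter: δ = d·√(n/2) = 0.24 × √(61/2) = 1.3254
Two-sided α = 0.05 → critical value z_{0.025} = 1.960.
Power = Φ(δ − 1.960) + Φ(−δ − 1.960) = Φ(-0.635) + Φ(-3.285) = 0.2629 + 0.0005 = 0.2634.

Power ≈ 0.263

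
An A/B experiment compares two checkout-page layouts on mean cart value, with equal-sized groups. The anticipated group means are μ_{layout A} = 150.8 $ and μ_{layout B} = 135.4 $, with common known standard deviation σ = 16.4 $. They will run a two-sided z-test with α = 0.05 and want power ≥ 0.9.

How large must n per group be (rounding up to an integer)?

Standardized effect: d = |μ_{layout A} − μ_{layout B}| / σ = |150.8 − 135.4| / 16.4 = 0.9390
Set Φ(δ − 1.960) = 0.9; then δ − 1.960 = Φ⁻¹(0.9) = 1.282, giving δ = 3.242.
(Ignoring the negligible lower-tail rejection probability gives the usual closed-form inversion.)
δ = d·√(n/2) ⇒ n = 2(δ/d)² = 2 × (3.242 / 0.9390)² = 23.83.
Rounding up, n = 24 per group.

n = 24 per group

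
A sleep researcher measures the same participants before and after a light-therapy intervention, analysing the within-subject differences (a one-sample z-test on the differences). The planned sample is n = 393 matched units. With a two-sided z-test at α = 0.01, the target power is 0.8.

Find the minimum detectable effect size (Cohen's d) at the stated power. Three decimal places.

d ≈ 0.172

Required noncentrality: δ = z_{0.005} + z_{0.20} = 2.576 + 0.842 = 3.417.
(Lower-tail contribution to power is negligible for δ > 0.)
δ = d·√n ⇒ d = δ/√n = 3.417/√393 = 0.1724.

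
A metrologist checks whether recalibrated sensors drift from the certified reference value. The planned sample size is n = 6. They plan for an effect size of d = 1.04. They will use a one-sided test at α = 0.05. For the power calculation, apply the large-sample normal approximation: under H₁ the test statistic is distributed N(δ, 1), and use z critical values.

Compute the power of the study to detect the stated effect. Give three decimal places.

Noncentrality parameter: δ = d·√n = 1.04 × √6 = 2.5475
Critical value for a one-sided test at α = 0.05: z_α = 1.645.
Power = Φ(δ − 1.645) = Φ(0.903) = 0.8166.

Power ≈ 0.817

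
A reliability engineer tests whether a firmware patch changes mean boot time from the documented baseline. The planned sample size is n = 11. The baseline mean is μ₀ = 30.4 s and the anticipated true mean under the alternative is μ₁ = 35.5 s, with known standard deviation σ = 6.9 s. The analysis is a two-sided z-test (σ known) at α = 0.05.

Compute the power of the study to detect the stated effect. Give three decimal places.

Power ≈ 0.688

Standardized effect: d = |μ₁ − μ₀| / σ = |35.5 − 30.4| / 6.9 = 0.7391
Noncentrality parameter: δ = d·√n = 0.7391 × √11 = 2.4514
Two-sided α = 0.05 → critical value z_{0.025} = 1.960.
Power = Φ(δ − 1.960) + Φ(−δ − 1.960) = Φ(0.491) + Φ(-4.411) = 0.6884 + 0.0000 = 0.6885.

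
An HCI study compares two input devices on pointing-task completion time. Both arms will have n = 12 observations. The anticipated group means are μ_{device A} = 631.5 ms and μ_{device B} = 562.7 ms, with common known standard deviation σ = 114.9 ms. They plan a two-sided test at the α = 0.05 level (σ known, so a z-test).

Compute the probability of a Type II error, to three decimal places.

β ≈ 0.689

Standardized effect: d = |μ_{device A} − μ_{device B}| / σ = |631.5 − 562.7| / 114.9 = 0.5988
Noncentrality parameter: δ = d·√(n/2) = 0.5988 × √(12/2) = 1.4667
Critical value for a two-sided test at α = 0.05: z_{α/2} = 1.960.
Power = Φ(δ − 1.960) + Φ(−δ − 1.960) = Φ(-0.493) + Φ(-3.427) = 0.3109 + 0.0003 = 0.3112.
Type II error: β = 1 − power = 1 − 0.3112 = 0.6888.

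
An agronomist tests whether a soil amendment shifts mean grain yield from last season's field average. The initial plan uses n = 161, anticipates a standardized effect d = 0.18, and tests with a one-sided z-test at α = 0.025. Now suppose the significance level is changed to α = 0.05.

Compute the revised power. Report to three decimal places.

Power ≈ 0.739

δ = d·√n = 0.18 × √161 = 2.2839 (unchanged). New critical value: z_{0.05} = 1.645.
Revised power = Φ(δ − 1.645) = Φ(0.639) = 0.7386.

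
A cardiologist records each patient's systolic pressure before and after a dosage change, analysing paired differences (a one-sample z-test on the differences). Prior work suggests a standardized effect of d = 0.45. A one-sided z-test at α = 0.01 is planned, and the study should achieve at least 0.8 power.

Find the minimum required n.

n = 50

Set Φ(δ − 2.326) = 0.8; then δ − 2.326 = Φ⁻¹(0.8) = 0.842, giving δ = 3.168.
δ = d·√n ⇒ n = (δ/d)² = (3.168 / 0.45)² = 49.56.
Rounding up, n = 50.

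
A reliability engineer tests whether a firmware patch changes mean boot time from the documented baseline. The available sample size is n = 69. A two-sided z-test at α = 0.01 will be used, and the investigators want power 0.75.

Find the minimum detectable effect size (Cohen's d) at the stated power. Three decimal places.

d ≈ 0.391

Required noncentrality: δ = z_{0.005} + z_{0.25} = 2.576 + 0.674 = 3.250.
(The second rejection-region term Φ(−δ − z_{α/2}) is negligible and dropped.)
δ = d·√n ⇒ d = δ/√n = 3.250/√69 = 0.3913.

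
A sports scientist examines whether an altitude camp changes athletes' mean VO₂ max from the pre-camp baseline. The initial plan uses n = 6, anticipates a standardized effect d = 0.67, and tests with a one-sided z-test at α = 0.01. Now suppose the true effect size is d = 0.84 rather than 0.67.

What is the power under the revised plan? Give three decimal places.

Power ≈ 0.394

With d = 0.84: δ = d·√n = 0.84 × √6 = 2.0576. Critical value z_{0.01} = 2.326.
Revised power = Φ(δ − 2.326) = Φ(-0.269) = 0.3941.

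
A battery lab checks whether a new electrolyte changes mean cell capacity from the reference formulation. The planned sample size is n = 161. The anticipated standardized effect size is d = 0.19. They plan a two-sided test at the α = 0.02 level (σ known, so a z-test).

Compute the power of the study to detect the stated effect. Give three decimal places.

Noncentrality parameter: δ = d·√n = 0.19 × √161 = 2.4108
Two-sided α = 0.02 → critical value z_{0.01} = 2.326.
Power = Φ(δ − 2.326) + Φ(−δ − 2.326) = Φ(0.084) + Φ(-4.737) = 0.5337 + 0.0000 = 0.5337.

Power ≈ 0.534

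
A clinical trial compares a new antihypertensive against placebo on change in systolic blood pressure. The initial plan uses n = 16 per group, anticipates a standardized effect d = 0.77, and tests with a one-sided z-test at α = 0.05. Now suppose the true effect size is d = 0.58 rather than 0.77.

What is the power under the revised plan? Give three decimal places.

Power ≈ 0.498

With d = 0.58: δ = d·√(n/2) = 0.58 × √(16/2) = 1.6405. Critical value z_{0.05} = 1.645.
Revised power = Φ(δ − 1.645) = Φ(-0.004) = 0.4983.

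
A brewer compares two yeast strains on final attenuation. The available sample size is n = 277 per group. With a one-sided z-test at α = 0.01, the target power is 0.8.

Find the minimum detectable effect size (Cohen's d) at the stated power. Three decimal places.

d ≈ 0.269

Need Φ(δ − 2.326) = 0.8, so δ = 2.326 + 0.842 = 3.168.
δ = d·√(n/2) ⇒ d = δ/√(n/2) = 3.168/√(277/2) = 0.2692.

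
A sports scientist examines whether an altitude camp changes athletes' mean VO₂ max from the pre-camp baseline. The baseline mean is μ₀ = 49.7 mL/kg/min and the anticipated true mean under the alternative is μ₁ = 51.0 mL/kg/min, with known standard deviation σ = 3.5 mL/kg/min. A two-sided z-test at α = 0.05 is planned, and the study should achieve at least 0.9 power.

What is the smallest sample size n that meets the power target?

Standardized effect: d = |μ₁ − μ₀| / σ = |51.0 − 49.7| / 3.5 = 0.3714
Set Φ(δ − 1.960) = 0.9; then δ − 1.960 = Φ⁻¹(0.9) = 1.282, giving δ = 3.242.
(For δ > 0 the lower-tail rejection region contributes negligibly to power, so the one-term inversion is standard.)
δ = d·√n ⇒ n = (δ/d)² = (3.242 / 0.3714)² = 76.16.
Rounding up, n = 77.

n = 77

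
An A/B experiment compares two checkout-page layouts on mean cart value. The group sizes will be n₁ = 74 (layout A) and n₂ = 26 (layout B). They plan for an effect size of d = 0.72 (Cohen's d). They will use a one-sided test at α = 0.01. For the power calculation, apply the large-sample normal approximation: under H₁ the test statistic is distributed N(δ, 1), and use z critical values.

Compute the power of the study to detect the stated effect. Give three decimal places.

Noncentrality parameter: δ = d / √(1/n₁ + 1/n₂) = 0.72 / √(1/74 + 1/26) = 3.1582
Critical value for a one-sided test at α = 0.01: z_α = 2.326.
Power = P(Z > 2.326 − δ) = Φ(0.832) = 0.7972.

Power ≈ 0.797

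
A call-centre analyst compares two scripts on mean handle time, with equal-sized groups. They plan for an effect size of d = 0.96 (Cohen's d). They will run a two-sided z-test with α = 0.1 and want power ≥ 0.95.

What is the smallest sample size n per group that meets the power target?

Set Φ(δ − 1.645) = 0.95; then δ − 1.645 = Φ⁻¹(0.95) = 1.645, giving δ = 3.290.
(For δ > 0 the lower-tail rejection region contributes negligibly to power, so the one-term inversion is standard.)
δ = d·√(n/2) ⇒ n = 2(δ/d)² = 2 × (3.290 / 0.96)² = 23.49.
Rounding up, n = 24 per group.

n = 24 per group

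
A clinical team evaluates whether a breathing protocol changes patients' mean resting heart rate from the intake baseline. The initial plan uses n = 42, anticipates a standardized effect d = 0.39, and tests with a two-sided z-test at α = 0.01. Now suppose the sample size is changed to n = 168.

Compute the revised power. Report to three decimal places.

Power ≈ 0.993

With n = 168: δ = d·√n = 0.39 × √168 = 5.0550. Critical value z_{0.005} = 2.576.
Revised power = Φ(δ − 2.576) + Φ(−δ − 2.576) = Φ(2.479) + Φ(-7.631) = 0.9934 + 0.0000 = 0.9934.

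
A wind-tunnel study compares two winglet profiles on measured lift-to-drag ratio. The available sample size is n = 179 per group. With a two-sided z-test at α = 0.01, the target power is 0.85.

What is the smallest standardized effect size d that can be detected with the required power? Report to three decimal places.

d ≈ 0.382

Required noncentrality: δ = z_{0.005} + z_{0.15} = 2.576 + 1.036 = 3.612.
(The second rejection-region term Φ(−δ − z_{α/2}) is negligible and dropped.)
δ = d·√(n/2) ⇒ d = δ/√(n/2) = 3.612/√(179/2) = 0.3818.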